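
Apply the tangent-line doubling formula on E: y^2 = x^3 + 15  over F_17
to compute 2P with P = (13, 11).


Doubling: s = (3 x1^2 + a) / (2 y1)
s = (3*13^2 + 0) / (2*11) mod 17 = 13
x3 = s^2 - 2 x1 mod 17 = 13^2 - 2*13 = 7
y3 = s (x1 - x3) - y1 mod 17 = 13 * (13 - 7) - 11 = 16

2P = (7, 16)


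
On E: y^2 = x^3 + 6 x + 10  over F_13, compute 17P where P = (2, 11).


k = 17 = 10001_2 (binary, LSB first: 10001)
Double-and-add from P = (2, 11):
  bit 0 = 1: acc = O + (2, 11) = (2, 11)
  bit 1 = 0: acc unchanged = (2, 11)
  bit 2 = 0: acc unchanged = (2, 11)
  bit 3 = 0: acc unchanged = (2, 11)
  bit 4 = 1: acc = (2, 11) + (0, 7) = (2, 2)

17P = (2, 2)


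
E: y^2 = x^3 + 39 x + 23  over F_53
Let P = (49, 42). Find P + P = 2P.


Doubling: s = (3 x1^2 + a) / (2 y1)
s = (3*49^2 + 39) / (2*42) mod 53 = 37
x3 = s^2 - 2 x1 mod 53 = 37^2 - 2*49 = 52
y3 = s (x1 - x3) - y1 mod 53 = 37 * (49 - 52) - 42 = 6

2P = (52, 6)


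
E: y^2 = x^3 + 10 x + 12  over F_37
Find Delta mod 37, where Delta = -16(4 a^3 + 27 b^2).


4 a^3 + 27 b^2 = 4*10^3 + 27*12^2 = 4000 + 3888 = 7888
Delta = -16 * (7888) = -126208
Delta mod 37 = 36

Delta = 36 (mod 37)


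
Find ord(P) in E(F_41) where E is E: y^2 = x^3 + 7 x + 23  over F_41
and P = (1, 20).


Compute successive multiples of P until we hit O:
  1P = (1, 20)
  2P = (16, 7)
  3P = (14, 35)
  4P = (30, 38)
  5P = (2, 2)
  6P = (34, 0)
  7P = (2, 39)
  8P = (30, 3)
  ... (continuing to 12P)
  12P = O

ord(P) = 12


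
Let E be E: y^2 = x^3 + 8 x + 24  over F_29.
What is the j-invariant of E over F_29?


Delta = -16(4 a^3 + 27 b^2) mod 29 = 19
-1728 * (4 a)^3 = -1728 * (4*8)^3 mod 29 = 5
j = 5 * 19^(-1) mod 29 = 14

j = 14 (mod 29)


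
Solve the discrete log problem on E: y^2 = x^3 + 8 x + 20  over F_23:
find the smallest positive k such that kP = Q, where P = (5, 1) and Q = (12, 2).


Enumerate multiples of P until we hit Q = (12, 2):
  1P = (5, 1)
  2P = (16, 14)
  3P = (11, 17)
  4P = (9, 19)
  5P = (12, 2)
Match found at i = 5.

k = 5


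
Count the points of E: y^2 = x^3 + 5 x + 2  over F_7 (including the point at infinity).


For each x in F_7, count y with y^2 = x^3 + 5 x + 2 mod 7:
  x = 0: RHS = 2, y in [3, 4]  -> 2 point(s)
  x = 1: RHS = 1, y in [1, 6]  -> 2 point(s)
  x = 3: RHS = 2, y in [3, 4]  -> 2 point(s)
  x = 4: RHS = 2, y in [3, 4]  -> 2 point(s)
Affine points: 8. Add the point at infinity: total = 9.

#E(F_7) = 9


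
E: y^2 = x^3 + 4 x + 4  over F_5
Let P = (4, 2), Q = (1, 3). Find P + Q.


P != Q, so use the chord formula.
s = (y2 - y1) / (x2 - x1) = (1) / (2) mod 5 = 3
x3 = s^2 - x1 - x2 mod 5 = 3^2 - 4 - 1 = 4
y3 = s (x1 - x3) - y1 mod 5 = 3 * (4 - 4) - 2 = 3

P + Q = (4, 3)


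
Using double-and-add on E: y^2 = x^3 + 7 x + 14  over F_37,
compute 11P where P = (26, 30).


k = 11 = 1011_2 (binary, LSB first: 1101)
Double-and-add from P = (26, 30):
  bit 0 = 1: acc = O + (26, 30) = (26, 30)
  bit 1 = 1: acc = (26, 30) + (22, 7) = (29, 36)
  bit 2 = 0: acc unchanged = (29, 36)
  bit 3 = 1: acc = (29, 36) + (3, 32) = (14, 9)

11P = (14, 9)


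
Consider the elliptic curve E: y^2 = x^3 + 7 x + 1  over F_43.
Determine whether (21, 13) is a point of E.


Check whether y^2 = x^3 + 7 x + 1 (mod 43) for (x, y) = (21, 13).
LHS: y^2 = 13^2 mod 43 = 40
RHS: x^3 + 7 x + 1 = 21^3 + 7*21 + 1 mod 43 = 35
LHS != RHS

No, not on the curve


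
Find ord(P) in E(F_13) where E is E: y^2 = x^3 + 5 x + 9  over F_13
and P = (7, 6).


Compute successive multiples of P until we hit O:
  1P = (7, 6)
  2P = (2, 1)
  3P = (5, 9)
  4P = (0, 3)
  5P = (3, 5)
  6P = (12, 9)
  7P = (11, 2)
  8P = (9, 9)
  ... (continuing to 17P)
  17P = O

ord(P) = 17


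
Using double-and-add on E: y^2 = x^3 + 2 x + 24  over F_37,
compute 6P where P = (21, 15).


k = 6 = 110_2 (binary, LSB first: 011)
Double-and-add from P = (21, 15):
  bit 0 = 0: acc unchanged = O
  bit 1 = 1: acc = O + (33, 10) = (33, 10)
  bit 2 = 1: acc = (33, 10) + (5, 23) = (2, 6)

6P = (2, 6)


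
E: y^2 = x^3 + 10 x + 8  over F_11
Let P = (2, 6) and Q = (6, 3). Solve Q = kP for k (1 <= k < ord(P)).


Enumerate multiples of P until we hit Q = (6, 3):
  1P = (2, 6)
  2P = (7, 5)
  3P = (6, 8)
  4P = (6, 3)
Match found at i = 4.

k = 4


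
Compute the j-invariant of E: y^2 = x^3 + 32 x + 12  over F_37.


Delta = -16(4 a^3 + 27 b^2) mod 37 = 34
-1728 * (4 a)^3 = -1728 * (4*32)^3 mod 37 = 23
j = 23 * 34^(-1) mod 37 = 17

j = 17 (mod 37)


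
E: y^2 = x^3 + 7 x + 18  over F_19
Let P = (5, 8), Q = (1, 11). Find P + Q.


P != Q, so use the chord formula.
s = (y2 - y1) / (x2 - x1) = (3) / (15) mod 19 = 4
x3 = s^2 - x1 - x2 mod 19 = 4^2 - 5 - 1 = 10
y3 = s (x1 - x3) - y1 mod 19 = 4 * (5 - 10) - 8 = 10

P + Q = (10, 10)


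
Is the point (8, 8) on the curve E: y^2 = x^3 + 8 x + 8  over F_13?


Check whether y^2 = x^3 + 8 x + 8 (mod 13) for (x, y) = (8, 8).
LHS: y^2 = 8^2 mod 13 = 12
RHS: x^3 + 8 x + 8 = 8^3 + 8*8 + 8 mod 13 = 12
LHS = RHS

Yes, on the curve


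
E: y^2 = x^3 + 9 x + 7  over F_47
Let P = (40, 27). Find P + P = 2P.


Doubling: s = (3 x1^2 + a) / (2 y1)
s = (3*40^2 + 9) / (2*27) mod 47 = 29
x3 = s^2 - 2 x1 mod 47 = 29^2 - 2*40 = 9
y3 = s (x1 - x3) - y1 mod 47 = 29 * (40 - 9) - 27 = 26

2P = (9, 26)


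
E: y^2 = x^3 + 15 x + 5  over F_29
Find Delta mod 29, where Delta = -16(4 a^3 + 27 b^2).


4 a^3 + 27 b^2 = 4*15^3 + 27*5^2 = 13500 + 675 = 14175
Delta = -16 * (14175) = -226800
Delta mod 29 = 9

Delta = 9 (mod 29)


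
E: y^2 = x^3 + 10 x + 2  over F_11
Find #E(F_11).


For each x in F_11, count y with y^2 = x^3 + 10 x + 2 mod 11:
  x = 3: RHS = 4, y in [2, 9]  -> 2 point(s)
  x = 5: RHS = 1, y in [1, 10]  -> 2 point(s)
  x = 6: RHS = 3, y in [5, 6]  -> 2 point(s)
  x = 8: RHS = 0, y in [0]  -> 1 point(s)
Affine points: 7. Add the point at infinity: total = 8.

#E(F_11) = 8


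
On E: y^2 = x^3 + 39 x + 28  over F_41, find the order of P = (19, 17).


Compute successive multiples of P until we hit O:
  1P = (19, 17)
  2P = (26, 39)
  3P = (36, 35)
  4P = (25, 8)
  5P = (30, 20)
  6P = (8, 27)
  7P = (5, 15)
  8P = (12, 25)
  ... (continuing to 37P)
  37P = O

ord(P) = 37


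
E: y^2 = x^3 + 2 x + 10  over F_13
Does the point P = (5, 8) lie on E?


Check whether y^2 = x^3 + 2 x + 10 (mod 13) for (x, y) = (5, 8).
LHS: y^2 = 8^2 mod 13 = 12
RHS: x^3 + 2 x + 10 = 5^3 + 2*5 + 10 mod 13 = 2
LHS != RHS

No, not on the curve


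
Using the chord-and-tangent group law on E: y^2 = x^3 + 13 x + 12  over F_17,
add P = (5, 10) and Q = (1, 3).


P != Q, so use the chord formula.
s = (y2 - y1) / (x2 - x1) = (10) / (13) mod 17 = 6
x3 = s^2 - x1 - x2 mod 17 = 6^2 - 5 - 1 = 13
y3 = s (x1 - x3) - y1 mod 17 = 6 * (5 - 13) - 10 = 10

P + Q = (13, 10)


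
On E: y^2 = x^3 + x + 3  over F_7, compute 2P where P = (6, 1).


Doubling: s = (3 x1^2 + a) / (2 y1)
s = (3*6^2 + 1) / (2*1) mod 7 = 2
x3 = s^2 - 2 x1 mod 7 = 2^2 - 2*6 = 6
y3 = s (x1 - x3) - y1 mod 7 = 2 * (6 - 6) - 1 = 6

2P = (6, 6)


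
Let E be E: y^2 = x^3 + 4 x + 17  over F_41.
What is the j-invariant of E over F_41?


Delta = -16(4 a^3 + 27 b^2) mod 41 = 1
-1728 * (4 a)^3 = -1728 * (4*4)^3 mod 41 = 24
j = 24 * 1^(-1) mod 41 = 24

j = 24 (mod 41)


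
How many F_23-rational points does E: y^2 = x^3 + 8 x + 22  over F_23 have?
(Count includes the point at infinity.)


For each x in F_23, count y with y^2 = x^3 + 8 x + 22 mod 23:
  x = 1: RHS = 8, y in [10, 13]  -> 2 point(s)
  x = 2: RHS = 0, y in [0]  -> 1 point(s)
  x = 3: RHS = 4, y in [2, 21]  -> 2 point(s)
  x = 4: RHS = 3, y in [7, 16]  -> 2 point(s)
  x = 5: RHS = 3, y in [7, 16]  -> 2 point(s)
  x = 8: RHS = 0, y in [0]  -> 1 point(s)
  x = 9: RHS = 18, y in [8, 15]  -> 2 point(s)
  x = 12: RHS = 6, y in [11, 12]  -> 2 point(s)
  x = 13: RHS = 0, y in [0]  -> 1 point(s)
  x = 14: RHS = 3, y in [7, 16]  -> 2 point(s)
  x = 18: RHS = 18, y in [8, 15]  -> 2 point(s)
  x = 19: RHS = 18, y in [8, 15]  -> 2 point(s)
  x = 22: RHS = 13, y in [6, 17]  -> 2 point(s)
Affine points: 23. Add the point at infinity: total = 24.

#E(F_23) = 24


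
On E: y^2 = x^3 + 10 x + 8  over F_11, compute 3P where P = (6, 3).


k = 3 = 11_2 (binary, LSB first: 11)
Double-and-add from P = (6, 3):
  bit 0 = 1: acc = O + (6, 3) = (6, 3)
  bit 1 = 1: acc = (6, 3) + (2, 6) = (7, 6)

3P = (7, 6)


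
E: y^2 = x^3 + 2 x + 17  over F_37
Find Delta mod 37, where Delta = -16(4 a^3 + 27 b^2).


4 a^3 + 27 b^2 = 4*2^3 + 27*17^2 = 32 + 7803 = 7835
Delta = -16 * (7835) = -125360
Delta mod 37 = 33

Delta = 33 (mod 37)


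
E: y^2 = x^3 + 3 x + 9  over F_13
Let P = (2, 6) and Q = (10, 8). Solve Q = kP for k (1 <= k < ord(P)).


Enumerate multiples of P until we hit Q = (10, 8):
  1P = (2, 6)
  2P = (0, 3)
  3P = (10, 8)
Match found at i = 3.

k = 3


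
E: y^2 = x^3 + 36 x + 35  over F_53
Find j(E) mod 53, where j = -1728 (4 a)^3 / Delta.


Delta = -16(4 a^3 + 27 b^2) mod 53 = 41
-1728 * (4 a)^3 = -1728 * (4*36)^3 mod 53 = 39
j = 39 * 41^(-1) mod 53 = 10

j = 10 (mod 53)


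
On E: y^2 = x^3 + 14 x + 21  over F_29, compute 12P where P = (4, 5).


k = 12 = 1100_2 (binary, LSB first: 0011)
Double-and-add from P = (4, 5):
  bit 0 = 0: acc unchanged = O
  bit 1 = 0: acc unchanged = O
  bit 2 = 1: acc = O + (2, 17) = (2, 17)
  bit 3 = 1: acc = (2, 17) + (1, 23) = (4, 24)

12P = (4, 24)


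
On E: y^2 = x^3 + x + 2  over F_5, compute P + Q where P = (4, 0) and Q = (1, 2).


P != Q, so use the chord formula.
s = (y2 - y1) / (x2 - x1) = (2) / (2) mod 5 = 1
x3 = s^2 - x1 - x2 mod 5 = 1^2 - 4 - 1 = 1
y3 = s (x1 - x3) - y1 mod 5 = 1 * (4 - 1) - 0 = 3

P + Q = (1, 3)


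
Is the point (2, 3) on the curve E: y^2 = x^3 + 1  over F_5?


Check whether y^2 = x^3 + 0 x + 1 (mod 5) for (x, y) = (2, 3).
LHS: y^2 = 3^2 mod 5 = 4
RHS: x^3 + 0 x + 1 = 2^3 + 0*2 + 1 mod 5 = 4
LHS = RHS

Yes, on the curve


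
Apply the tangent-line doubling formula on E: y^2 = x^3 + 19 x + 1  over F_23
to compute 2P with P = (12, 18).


Doubling: s = (3 x1^2 + a) / (2 y1)
s = (3*12^2 + 19) / (2*18) mod 23 = 17
x3 = s^2 - 2 x1 mod 23 = 17^2 - 2*12 = 12
y3 = s (x1 - x3) - y1 mod 23 = 17 * (12 - 12) - 18 = 5

2P = (12, 5)


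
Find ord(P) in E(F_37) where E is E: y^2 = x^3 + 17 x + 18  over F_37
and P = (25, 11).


Compute successive multiples of P until we hit O:
  1P = (25, 11)
  2P = (20, 12)
  3P = (32, 20)
  4P = (33, 21)
  5P = (6, 22)
  6P = (9, 7)
  7P = (10, 2)
  8P = (29, 31)
  ... (continuing to 18P)
  18P = O

ord(P) = 18


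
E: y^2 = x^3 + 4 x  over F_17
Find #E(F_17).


For each x in F_17, count y with y^2 = x^3 + 4 x + 0 mod 17:
  x = 0: RHS = 0, y in [0]  -> 1 point(s)
  x = 2: RHS = 16, y in [4, 13]  -> 2 point(s)
  x = 5: RHS = 9, y in [3, 14]  -> 2 point(s)
  x = 6: RHS = 2, y in [6, 11]  -> 2 point(s)
  x = 8: RHS = 0, y in [0]  -> 1 point(s)
  x = 9: RHS = 0, y in [0]  -> 1 point(s)
  x = 11: RHS = 15, y in [7, 10]  -> 2 point(s)
  x = 12: RHS = 8, y in [5, 12]  -> 2 point(s)
  x = 15: RHS = 1, y in [1, 16]  -> 2 point(s)
Affine points: 15. Add the point at infinity: total = 16.

#E(F_17) = 16


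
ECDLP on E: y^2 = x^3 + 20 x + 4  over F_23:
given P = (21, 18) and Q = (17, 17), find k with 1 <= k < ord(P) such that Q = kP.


Enumerate multiples of P until we hit Q = (17, 17):
  1P = (21, 18)
  2P = (17, 6)
  3P = (17, 17)
Match found at i = 3.

k = 3


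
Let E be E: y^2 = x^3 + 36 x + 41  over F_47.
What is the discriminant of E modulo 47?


4 a^3 + 27 b^2 = 4*36^3 + 27*41^2 = 186624 + 45387 = 232011
Delta = -16 * (232011) = -3712176
Delta mod 47 = 25

Delta = 25 (mod 47)


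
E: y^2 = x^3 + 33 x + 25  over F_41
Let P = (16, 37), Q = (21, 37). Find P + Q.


P != Q, so use the chord formula.
s = (y2 - y1) / (x2 - x1) = (0) / (5) mod 41 = 0
x3 = s^2 - x1 - x2 mod 41 = 0^2 - 16 - 21 = 4
y3 = s (x1 - x3) - y1 mod 41 = 0 * (16 - 4) - 37 = 4

P + Q = (4, 4)


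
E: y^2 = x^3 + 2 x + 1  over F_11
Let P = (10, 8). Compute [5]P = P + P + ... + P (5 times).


k = 5 = 101_2 (binary, LSB first: 101)
Double-and-add from P = (10, 8):
  bit 0 = 1: acc = O + (10, 8) = (10, 8)
  bit 1 = 0: acc unchanged = (10, 8)
  bit 2 = 1: acc = (10, 8) + (9, 0) = (1, 9)

5P = (1, 9)


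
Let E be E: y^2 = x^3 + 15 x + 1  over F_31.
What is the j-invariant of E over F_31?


Delta = -16(4 a^3 + 27 b^2) mod 31 = 10
-1728 * (4 a)^3 = -1728 * (4*15)^3 mod 31 = 29
j = 29 * 10^(-1) mod 31 = 6

j = 6 (mod 31)


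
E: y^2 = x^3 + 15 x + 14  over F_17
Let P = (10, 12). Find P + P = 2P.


Doubling: s = (3 x1^2 + a) / (2 y1)
s = (3*10^2 + 15) / (2*12) mod 17 = 11
x3 = s^2 - 2 x1 mod 17 = 11^2 - 2*10 = 16
y3 = s (x1 - x3) - y1 mod 17 = 11 * (10 - 16) - 12 = 7

2P = (16, 7)


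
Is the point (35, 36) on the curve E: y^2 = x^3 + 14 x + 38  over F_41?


Check whether y^2 = x^3 + 14 x + 38 (mod 41) for (x, y) = (35, 36).
LHS: y^2 = 36^2 mod 41 = 25
RHS: x^3 + 14 x + 38 = 35^3 + 14*35 + 38 mod 41 = 25
LHS = RHS

Yes, on the curve


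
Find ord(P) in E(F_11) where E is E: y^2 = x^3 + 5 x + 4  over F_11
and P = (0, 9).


Compute successive multiples of P until we hit O:
  1P = (0, 9)
  2P = (5, 0)
  3P = (0, 2)
  4P = O

ord(P) = 4


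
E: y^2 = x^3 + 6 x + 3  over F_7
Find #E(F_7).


For each x in F_7, count y with y^2 = x^3 + 6 x + 3 mod 7:
  x = 2: RHS = 2, y in [3, 4]  -> 2 point(s)
  x = 4: RHS = 0, y in [0]  -> 1 point(s)
  x = 5: RHS = 4, y in [2, 5]  -> 2 point(s)
Affine points: 5. Add the point at infinity: total = 6.

#E(F_7) = 6


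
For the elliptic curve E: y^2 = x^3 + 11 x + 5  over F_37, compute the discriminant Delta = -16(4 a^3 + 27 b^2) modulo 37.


4 a^3 + 27 b^2 = 4*11^3 + 27*5^2 = 5324 + 675 = 5999
Delta = -16 * (5999) = -95984
Delta mod 37 = 31

Delta = 31 (mod 37)


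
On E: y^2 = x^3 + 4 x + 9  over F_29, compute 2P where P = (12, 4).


Doubling: s = (3 x1^2 + a) / (2 y1)
s = (3*12^2 + 4) / (2*4) mod 29 = 11
x3 = s^2 - 2 x1 mod 29 = 11^2 - 2*12 = 10
y3 = s (x1 - x3) - y1 mod 29 = 11 * (12 - 10) - 4 = 18

2P = (10, 18)


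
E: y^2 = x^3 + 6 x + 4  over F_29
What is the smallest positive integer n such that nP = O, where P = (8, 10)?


Compute successive multiples of P until we hit O:
  1P = (8, 10)
  2P = (4, 18)
  3P = (21, 16)
  4P = (16, 22)
  5P = (0, 2)
  6P = (22, 5)
  7P = (12, 8)
  8P = (2, 16)
  ... (continuing to 37P)
  37P = O

ord(P) = 37


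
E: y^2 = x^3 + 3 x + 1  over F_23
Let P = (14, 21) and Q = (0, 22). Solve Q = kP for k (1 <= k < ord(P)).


Enumerate multiples of P until we hit Q = (0, 22):
  1P = (14, 21)
  2P = (11, 13)
  3P = (0, 1)
  4P = (4, 13)
  5P = (13, 12)
  6P = (8, 10)
  7P = (5, 7)
  8P = (5, 16)
  9P = (8, 13)
  10P = (13, 11)
  11P = (4, 10)
  12P = (0, 22)
Match found at i = 12.

k = 12


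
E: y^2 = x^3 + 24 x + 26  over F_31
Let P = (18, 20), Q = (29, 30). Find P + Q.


P != Q, so use the chord formula.
s = (y2 - y1) / (x2 - x1) = (10) / (11) mod 31 = 15
x3 = s^2 - x1 - x2 mod 31 = 15^2 - 18 - 29 = 23
y3 = s (x1 - x3) - y1 mod 31 = 15 * (18 - 23) - 20 = 29

P + Q = (23, 29)


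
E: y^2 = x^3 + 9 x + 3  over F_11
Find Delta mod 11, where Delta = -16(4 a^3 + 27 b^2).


4 a^3 + 27 b^2 = 4*9^3 + 27*3^2 = 2916 + 243 = 3159
Delta = -16 * (3159) = -50544
Delta mod 11 = 1

Delta = 1 (mod 11)


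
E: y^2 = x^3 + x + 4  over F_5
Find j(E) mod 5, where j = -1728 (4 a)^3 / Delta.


Delta = -16(4 a^3 + 27 b^2) mod 5 = 4
-1728 * (4 a)^3 = -1728 * (4*1)^3 mod 5 = 3
j = 3 * 4^(-1) mod 5 = 2

j = 2 (mod 5)


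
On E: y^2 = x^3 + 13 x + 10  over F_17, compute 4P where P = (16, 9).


k = 4 = 100_2 (binary, LSB first: 001)
Double-and-add from P = (16, 9):
  bit 0 = 0: acc unchanged = O
  bit 1 = 0: acc unchanged = O
  bit 2 = 1: acc = O + (10, 16) = (10, 16)

4P = (10, 16)


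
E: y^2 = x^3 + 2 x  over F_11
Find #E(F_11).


For each x in F_11, count y with y^2 = x^3 + 2 x + 0 mod 11:
  x = 0: RHS = 0, y in [0]  -> 1 point(s)
  x = 1: RHS = 3, y in [5, 6]  -> 2 point(s)
  x = 2: RHS = 1, y in [1, 10]  -> 2 point(s)
  x = 3: RHS = 0, y in [0]  -> 1 point(s)
  x = 5: RHS = 3, y in [5, 6]  -> 2 point(s)
  x = 7: RHS = 5, y in [4, 7]  -> 2 point(s)
  x = 8: RHS = 0, y in [0]  -> 1 point(s)
Affine points: 11. Add the point at infinity: total = 12.

#E(F_11) = 12


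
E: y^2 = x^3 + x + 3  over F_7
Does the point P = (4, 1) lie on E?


Check whether y^2 = x^3 + 1 x + 3 (mod 7) for (x, y) = (4, 1).
LHS: y^2 = 1^2 mod 7 = 1
RHS: x^3 + 1 x + 3 = 4^3 + 1*4 + 3 mod 7 = 1
LHS = RHS

Yes, on the curve


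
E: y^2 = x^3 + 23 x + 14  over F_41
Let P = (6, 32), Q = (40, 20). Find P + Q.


P != Q, so use the chord formula.
s = (y2 - y1) / (x2 - x1) = (29) / (34) mod 41 = 31
x3 = s^2 - x1 - x2 mod 41 = 31^2 - 6 - 40 = 13
y3 = s (x1 - x3) - y1 mod 41 = 31 * (6 - 13) - 32 = 38

P + Q = (13, 38)


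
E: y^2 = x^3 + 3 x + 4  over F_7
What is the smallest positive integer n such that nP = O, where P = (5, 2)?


Compute successive multiples of P until we hit O:
  1P = (5, 2)
  2P = (1, 6)
  3P = (2, 2)
  4P = (0, 5)
  5P = (6, 0)
  6P = (0, 2)
  7P = (2, 5)
  8P = (1, 1)
  ... (continuing to 10P)
  10P = O

ord(P) = 10


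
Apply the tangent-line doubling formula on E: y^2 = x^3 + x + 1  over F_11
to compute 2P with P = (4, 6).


Doubling: s = (3 x1^2 + a) / (2 y1)
s = (3*4^2 + 1) / (2*6) mod 11 = 5
x3 = s^2 - 2 x1 mod 11 = 5^2 - 2*4 = 6
y3 = s (x1 - x3) - y1 mod 11 = 5 * (4 - 6) - 6 = 6

2P = (6, 6)


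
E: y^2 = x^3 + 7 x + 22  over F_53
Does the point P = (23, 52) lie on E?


Check whether y^2 = x^3 + 7 x + 22 (mod 53) for (x, y) = (23, 52).
LHS: y^2 = 52^2 mod 53 = 1
RHS: x^3 + 7 x + 22 = 23^3 + 7*23 + 22 mod 53 = 1
LHS = RHS

Yes, on the curve


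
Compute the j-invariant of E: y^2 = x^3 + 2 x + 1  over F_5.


Delta = -16(4 a^3 + 27 b^2) mod 5 = 1
-1728 * (4 a)^3 = -1728 * (4*2)^3 mod 5 = 4
j = 4 * 1^(-1) mod 5 = 4

j = 4 (mod 5)


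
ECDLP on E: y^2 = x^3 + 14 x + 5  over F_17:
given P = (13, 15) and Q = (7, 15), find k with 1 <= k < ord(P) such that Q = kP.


Enumerate multiples of P until we hit Q = (7, 15):
  1P = (13, 15)
  2P = (6, 4)
  3P = (14, 15)
  4P = (7, 2)
  5P = (5, 8)
  6P = (8, 0)
  7P = (5, 9)
  8P = (7, 15)
Match found at i = 8.

k = 8


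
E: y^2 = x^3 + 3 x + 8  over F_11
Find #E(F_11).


For each x in F_11, count y with y^2 = x^3 + 3 x + 8 mod 11:
  x = 1: RHS = 1, y in [1, 10]  -> 2 point(s)
  x = 2: RHS = 0, y in [0]  -> 1 point(s)
  x = 3: RHS = 0, y in [0]  -> 1 point(s)
  x = 5: RHS = 5, y in [4, 7]  -> 2 point(s)
  x = 6: RHS = 0, y in [0]  -> 1 point(s)
  x = 7: RHS = 9, y in [3, 8]  -> 2 point(s)
  x = 8: RHS = 5, y in [4, 7]  -> 2 point(s)
  x = 9: RHS = 5, y in [4, 7]  -> 2 point(s)
  x = 10: RHS = 4, y in [2, 9]  -> 2 point(s)
Affine points: 15. Add the point at infinity: total = 16.

#E(F_11) = 16


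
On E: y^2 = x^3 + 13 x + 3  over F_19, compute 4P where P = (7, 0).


k = 4 = 100_2 (binary, LSB first: 001)
Double-and-add from P = (7, 0):
  bit 0 = 0: acc unchanged = O
  bit 1 = 0: acc unchanged = O
  bit 2 = 1: acc = O + O = O

4P = O


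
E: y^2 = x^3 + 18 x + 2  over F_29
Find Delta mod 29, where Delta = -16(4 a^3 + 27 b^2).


4 a^3 + 27 b^2 = 4*18^3 + 27*2^2 = 23328 + 108 = 23436
Delta = -16 * (23436) = -374976
Delta mod 29 = 23

Delta = 23 (mod 29)


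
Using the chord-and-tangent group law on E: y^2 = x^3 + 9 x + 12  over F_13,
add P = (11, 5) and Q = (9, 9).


P != Q, so use the chord formula.
s = (y2 - y1) / (x2 - x1) = (4) / (11) mod 13 = 11
x3 = s^2 - x1 - x2 mod 13 = 11^2 - 11 - 9 = 10
y3 = s (x1 - x3) - y1 mod 13 = 11 * (11 - 10) - 5 = 6

P + Q = (10, 6)


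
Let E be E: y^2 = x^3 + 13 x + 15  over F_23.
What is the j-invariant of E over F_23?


Delta = -16(4 a^3 + 27 b^2) mod 23 = 12
-1728 * (4 a)^3 = -1728 * (4*13)^3 mod 23 = 19
j = 19 * 12^(-1) mod 23 = 15

j = 15 (mod 23)


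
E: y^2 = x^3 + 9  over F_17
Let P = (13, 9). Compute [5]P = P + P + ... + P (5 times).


k = 5 = 101_2 (binary, LSB first: 101)
Double-and-add from P = (13, 9):
  bit 0 = 1: acc = O + (13, 9) = (13, 9)
  bit 1 = 0: acc unchanged = (13, 9)
  bit 2 = 1: acc = (13, 9) + (0, 14) = (13, 8)

5P = (13, 8)


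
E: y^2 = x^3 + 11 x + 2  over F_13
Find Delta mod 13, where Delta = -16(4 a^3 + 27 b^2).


4 a^3 + 27 b^2 = 4*11^3 + 27*2^2 = 5324 + 108 = 5432
Delta = -16 * (5432) = -86912
Delta mod 13 = 6

Delta = 6 (mod 13)


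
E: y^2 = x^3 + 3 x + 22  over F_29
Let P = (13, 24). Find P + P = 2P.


Doubling: s = (3 x1^2 + a) / (2 y1)
s = (3*13^2 + 3) / (2*24) mod 29 = 7
x3 = s^2 - 2 x1 mod 29 = 7^2 - 2*13 = 23
y3 = s (x1 - x3) - y1 mod 29 = 7 * (13 - 23) - 24 = 22

2P = (23, 22)


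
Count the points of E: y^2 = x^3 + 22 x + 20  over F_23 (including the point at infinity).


For each x in F_23, count y with y^2 = x^3 + 22 x + 20 mod 23:
  x = 2: RHS = 3, y in [7, 16]  -> 2 point(s)
  x = 5: RHS = 2, y in [5, 18]  -> 2 point(s)
  x = 6: RHS = 0, y in [0]  -> 1 point(s)
  x = 8: RHS = 18, y in [8, 15]  -> 2 point(s)
  x = 9: RHS = 4, y in [2, 21]  -> 2 point(s)
  x = 11: RHS = 6, y in [11, 12]  -> 2 point(s)
  x = 14: RHS = 13, y in [6, 17]  -> 2 point(s)
  x = 16: RHS = 6, y in [11, 12]  -> 2 point(s)
  x = 19: RHS = 6, y in [11, 12]  -> 2 point(s)
Affine points: 17. Add the point at infinity: total = 18.

#E(F_23) = 18


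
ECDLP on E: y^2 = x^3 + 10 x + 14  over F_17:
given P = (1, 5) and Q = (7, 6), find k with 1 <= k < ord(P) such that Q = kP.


Enumerate multiples of P until we hit Q = (7, 6):
  1P = (1, 5)
  2P = (7, 11)
  3P = (10, 3)
  4P = (5, 11)
  5P = (9, 0)
  6P = (5, 6)
  7P = (10, 14)
  8P = (7, 6)
Match found at i = 8.

k = 8


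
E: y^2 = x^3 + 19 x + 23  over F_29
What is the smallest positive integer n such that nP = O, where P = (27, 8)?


Compute successive multiples of P until we hit O:
  1P = (27, 8)
  2P = (9, 16)
  3P = (0, 9)
  4P = (24, 8)
  5P = (7, 21)
  6P = (20, 15)
  7P = (12, 6)
  8P = (6, 18)
  ... (continuing to 30P)
  30P = O

ord(P) = 30


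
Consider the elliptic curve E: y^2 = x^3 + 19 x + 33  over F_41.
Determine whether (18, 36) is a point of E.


Check whether y^2 = x^3 + 19 x + 33 (mod 41) for (x, y) = (18, 36).
LHS: y^2 = 36^2 mod 41 = 25
RHS: x^3 + 19 x + 33 = 18^3 + 19*18 + 33 mod 41 = 16
LHS != RHS

No, not on the curve


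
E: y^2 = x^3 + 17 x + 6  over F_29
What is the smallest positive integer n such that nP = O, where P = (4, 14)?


Compute successive multiples of P until we hit O:
  1P = (4, 14)
  2P = (12, 13)
  3P = (18, 24)
  4P = (1, 13)
  5P = (8, 4)
  6P = (16, 16)
  7P = (5, 10)
  8P = (7, 27)
  ... (continuing to 39P)
  39P = O

ord(P) = 39


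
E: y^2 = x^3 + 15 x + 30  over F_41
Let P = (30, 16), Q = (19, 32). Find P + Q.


P != Q, so use the chord formula.
s = (y2 - y1) / (x2 - x1) = (16) / (30) mod 41 = 6
x3 = s^2 - x1 - x2 mod 41 = 6^2 - 30 - 19 = 28
y3 = s (x1 - x3) - y1 mod 41 = 6 * (30 - 28) - 16 = 37

P + Q = (28, 37)


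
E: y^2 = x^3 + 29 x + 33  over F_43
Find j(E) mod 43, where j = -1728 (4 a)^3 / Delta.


Delta = -16(4 a^3 + 27 b^2) mod 43 = 19
-1728 * (4 a)^3 = -1728 * (4*29)^3 mod 43 = 32
j = 32 * 19^(-1) mod 43 = 13

j = 13 (mod 43)


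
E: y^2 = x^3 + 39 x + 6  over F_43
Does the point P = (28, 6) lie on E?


Check whether y^2 = x^3 + 39 x + 6 (mod 43) for (x, y) = (28, 6).
LHS: y^2 = 6^2 mod 43 = 36
RHS: x^3 + 39 x + 6 = 28^3 + 39*28 + 6 mod 43 = 2
LHS != RHS

No, not on the curve


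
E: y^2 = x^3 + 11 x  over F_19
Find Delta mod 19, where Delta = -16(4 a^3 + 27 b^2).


4 a^3 + 27 b^2 = 4*11^3 + 27*0^2 = 5324 + 0 = 5324
Delta = -16 * (5324) = -85184
Delta mod 19 = 12

Delta = 12 (mod 19)


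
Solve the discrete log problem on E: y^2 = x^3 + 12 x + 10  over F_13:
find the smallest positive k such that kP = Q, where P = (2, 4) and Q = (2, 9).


Enumerate multiples of P until we hit Q = (2, 9):
  1P = (2, 4)
  2P = (5, 0)
  3P = (2, 9)
Match found at i = 3.

k = 3


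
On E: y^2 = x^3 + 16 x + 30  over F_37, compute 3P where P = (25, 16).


k = 3 = 11_2 (binary, LSB first: 11)
Double-and-add from P = (25, 16):
  bit 0 = 1: acc = O + (25, 16) = (25, 16)
  bit 1 = 1: acc = (25, 16) + (35, 29) = (2, 25)

3P = (2, 25)


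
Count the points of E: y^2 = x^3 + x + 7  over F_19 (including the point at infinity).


For each x in F_19, count y with y^2 = x^3 + 1 x + 7 mod 19:
  x = 0: RHS = 7, y in [8, 11]  -> 2 point(s)
  x = 1: RHS = 9, y in [3, 16]  -> 2 point(s)
  x = 2: RHS = 17, y in [6, 13]  -> 2 point(s)
  x = 5: RHS = 4, y in [2, 17]  -> 2 point(s)
  x = 6: RHS = 1, y in [1, 18]  -> 2 point(s)
  x = 9: RHS = 4, y in [2, 17]  -> 2 point(s)
  x = 11: RHS = 0, y in [0]  -> 1 point(s)
  x = 17: RHS = 16, y in [4, 15]  -> 2 point(s)
  x = 18: RHS = 5, y in [9, 10]  -> 2 point(s)
Affine points: 17. Add the point at infinity: total = 18.

#E(F_19) = 18


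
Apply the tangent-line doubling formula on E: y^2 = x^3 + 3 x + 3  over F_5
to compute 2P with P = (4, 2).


Doubling: s = (3 x1^2 + a) / (2 y1)
s = (3*4^2 + 3) / (2*2) mod 5 = 4
x3 = s^2 - 2 x1 mod 5 = 4^2 - 2*4 = 3
y3 = s (x1 - x3) - y1 mod 5 = 4 * (4 - 3) - 2 = 2

2P = (3, 2)


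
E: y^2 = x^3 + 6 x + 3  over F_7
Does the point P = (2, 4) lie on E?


Check whether y^2 = x^3 + 6 x + 3 (mod 7) for (x, y) = (2, 4).
LHS: y^2 = 4^2 mod 7 = 2
RHS: x^3 + 6 x + 3 = 2^3 + 6*2 + 3 mod 7 = 2
LHS = RHS

Yes, on the curve


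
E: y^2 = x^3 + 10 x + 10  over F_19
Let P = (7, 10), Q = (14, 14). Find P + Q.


P != Q, so use the chord formula.
s = (y2 - y1) / (x2 - x1) = (4) / (7) mod 19 = 6
x3 = s^2 - x1 - x2 mod 19 = 6^2 - 7 - 14 = 15
y3 = s (x1 - x3) - y1 mod 19 = 6 * (7 - 15) - 10 = 18

P + Q = (15, 18)


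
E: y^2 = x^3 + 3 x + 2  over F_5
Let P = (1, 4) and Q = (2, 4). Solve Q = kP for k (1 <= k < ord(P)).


Enumerate multiples of P until we hit Q = (2, 4):
  1P = (1, 4)
  2P = (2, 4)
Match found at i = 2.

k = 2


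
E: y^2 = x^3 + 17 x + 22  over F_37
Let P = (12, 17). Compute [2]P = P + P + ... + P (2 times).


k = 2 = 10_2 (binary, LSB first: 01)
Double-and-add from P = (12, 17):
  bit 0 = 0: acc unchanged = O
  bit 1 = 1: acc = O + (24, 3) = (24, 3)

2P = (24, 3)


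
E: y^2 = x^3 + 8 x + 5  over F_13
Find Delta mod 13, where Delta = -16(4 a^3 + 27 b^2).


4 a^3 + 27 b^2 = 4*8^3 + 27*5^2 = 2048 + 675 = 2723
Delta = -16 * (2723) = -43568
Delta mod 13 = 8

Delta = 8 (mod 13)


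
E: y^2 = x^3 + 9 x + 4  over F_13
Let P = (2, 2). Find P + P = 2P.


Doubling: s = (3 x1^2 + a) / (2 y1)
s = (3*2^2 + 9) / (2*2) mod 13 = 2
x3 = s^2 - 2 x1 mod 13 = 2^2 - 2*2 = 0
y3 = s (x1 - x3) - y1 mod 13 = 2 * (2 - 0) - 2 = 2

2P = (0, 2)


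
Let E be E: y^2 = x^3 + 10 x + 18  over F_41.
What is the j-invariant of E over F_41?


Delta = -16(4 a^3 + 27 b^2) mod 41 = 7
-1728 * (4 a)^3 = -1728 * (4*10)^3 mod 41 = 6
j = 6 * 7^(-1) mod 41 = 36

j = 36 (mod 41)


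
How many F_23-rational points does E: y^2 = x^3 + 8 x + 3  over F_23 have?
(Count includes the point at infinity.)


For each x in F_23, count y with y^2 = x^3 + 8 x + 3 mod 23:
  x = 0: RHS = 3, y in [7, 16]  -> 2 point(s)
  x = 1: RHS = 12, y in [9, 14]  -> 2 point(s)
  x = 2: RHS = 4, y in [2, 21]  -> 2 point(s)
  x = 3: RHS = 8, y in [10, 13]  -> 2 point(s)
  x = 8: RHS = 4, y in [2, 21]  -> 2 point(s)
  x = 10: RHS = 2, y in [5, 18]  -> 2 point(s)
  x = 13: RHS = 4, y in [2, 21]  -> 2 point(s)
  x = 15: RHS = 2, y in [5, 18]  -> 2 point(s)
  x = 16: RHS = 18, y in [8, 15]  -> 2 point(s)
  x = 21: RHS = 2, y in [5, 18]  -> 2 point(s)
Affine points: 20. Add the point at infinity: total = 21.

#E(F_23) = 21


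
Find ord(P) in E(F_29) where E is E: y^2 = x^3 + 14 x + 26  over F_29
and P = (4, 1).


Compute successive multiples of P until we hit O:
  1P = (4, 1)
  2P = (25, 15)
  3P = (23, 25)
  4P = (24, 18)
  5P = (6, 6)
  6P = (18, 22)
  7P = (2, 2)
  8P = (16, 5)
  ... (continuing to 21P)
  21P = O

ord(P) = 21


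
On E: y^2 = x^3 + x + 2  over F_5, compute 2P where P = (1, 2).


Doubling: s = (3 x1^2 + a) / (2 y1)
s = (3*1^2 + 1) / (2*2) mod 5 = 1
x3 = s^2 - 2 x1 mod 5 = 1^2 - 2*1 = 4
y3 = s (x1 - x3) - y1 mod 5 = 1 * (1 - 4) - 2 = 0

2P = (4, 0)


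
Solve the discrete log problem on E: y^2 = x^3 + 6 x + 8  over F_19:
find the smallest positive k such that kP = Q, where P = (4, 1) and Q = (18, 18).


Enumerate multiples of P until we hit Q = (18, 18):
  1P = (4, 1)
  2P = (18, 1)
  3P = (16, 18)
  4P = (8, 6)
  5P = (5, 12)
  6P = (17, 8)
  7P = (2, 3)
  8P = (14, 9)
  9P = (10, 17)
  10P = (10, 2)
  11P = (14, 10)
  12P = (2, 16)
  13P = (17, 11)
  14P = (5, 7)
  15P = (8, 13)
  16P = (16, 1)
  17P = (18, 18)
Match found at i = 17.

k = 17


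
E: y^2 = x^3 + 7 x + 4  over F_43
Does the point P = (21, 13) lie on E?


Check whether y^2 = x^3 + 7 x + 4 (mod 43) for (x, y) = (21, 13).
LHS: y^2 = 13^2 mod 43 = 40
RHS: x^3 + 7 x + 4 = 21^3 + 7*21 + 4 mod 43 = 38
LHS != RHS

No, not on the curve


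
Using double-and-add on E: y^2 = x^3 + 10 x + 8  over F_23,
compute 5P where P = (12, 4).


k = 5 = 101_2 (binary, LSB first: 101)
Double-and-add from P = (12, 4):
  bit 0 = 1: acc = O + (12, 4) = (12, 4)
  bit 1 = 0: acc unchanged = (12, 4)
  bit 2 = 1: acc = (12, 4) + (13, 14) = (6, 10)

5P = (6, 10)


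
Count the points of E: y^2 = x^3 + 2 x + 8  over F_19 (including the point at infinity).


For each x in F_19, count y with y^2 = x^3 + 2 x + 8 mod 19:
  x = 1: RHS = 11, y in [7, 12]  -> 2 point(s)
  x = 2: RHS = 1, y in [1, 18]  -> 2 point(s)
  x = 4: RHS = 4, y in [2, 17]  -> 2 point(s)
  x = 7: RHS = 4, y in [2, 17]  -> 2 point(s)
  x = 8: RHS = 4, y in [2, 17]  -> 2 point(s)
  x = 14: RHS = 6, y in [5, 14]  -> 2 point(s)
  x = 18: RHS = 5, y in [9, 10]  -> 2 point(s)
Affine points: 14. Add the point at infinity: total = 15.

#E(F_19) = 15


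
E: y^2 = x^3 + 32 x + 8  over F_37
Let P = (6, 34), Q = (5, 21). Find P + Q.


P != Q, so use the chord formula.
s = (y2 - y1) / (x2 - x1) = (24) / (36) mod 37 = 13
x3 = s^2 - x1 - x2 mod 37 = 13^2 - 6 - 5 = 10
y3 = s (x1 - x3) - y1 mod 37 = 13 * (6 - 10) - 34 = 25

P + Q = (10, 25)


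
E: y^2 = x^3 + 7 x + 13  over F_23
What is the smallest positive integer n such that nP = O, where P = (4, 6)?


Compute successive multiples of P until we hit O:
  1P = (4, 6)
  2P = (17, 13)
  3P = (11, 15)
  4P = (12, 10)
  5P = (13, 1)
  6P = (10, 5)
  7P = (2, 9)
  8P = (2, 14)
  ... (continuing to 15P)
  15P = O

ord(P) = 15


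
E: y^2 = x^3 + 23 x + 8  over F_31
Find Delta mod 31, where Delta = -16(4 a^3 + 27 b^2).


4 a^3 + 27 b^2 = 4*23^3 + 27*8^2 = 48668 + 1728 = 50396
Delta = -16 * (50396) = -806336
Delta mod 31 = 5

Delta = 5 (mod 31)


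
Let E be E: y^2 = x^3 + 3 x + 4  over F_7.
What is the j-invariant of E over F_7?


Delta = -16(4 a^3 + 27 b^2) mod 7 = 5
-1728 * (4 a)^3 = -1728 * (4*3)^3 mod 7 = 6
j = 6 * 5^(-1) mod 7 = 4

j = 4 (mod 7)


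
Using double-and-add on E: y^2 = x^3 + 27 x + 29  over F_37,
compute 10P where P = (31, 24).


k = 10 = 1010_2 (binary, LSB first: 0101)
Double-and-add from P = (31, 24):
  bit 0 = 0: acc unchanged = O
  bit 1 = 1: acc = O + (3, 27) = (3, 27)
  bit 2 = 0: acc unchanged = (3, 27)
  bit 3 = 1: acc = (3, 27) + (17, 6) = (10, 2)

10P = (10, 2)


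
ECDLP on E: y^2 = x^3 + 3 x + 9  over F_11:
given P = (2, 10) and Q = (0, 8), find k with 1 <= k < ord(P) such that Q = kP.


Enumerate multiples of P until we hit Q = (0, 8):
  1P = (2, 10)
  2P = (0, 8)
Match found at i = 2.

k = 2


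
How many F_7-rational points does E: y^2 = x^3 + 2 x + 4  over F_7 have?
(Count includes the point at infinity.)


For each x in F_7, count y with y^2 = x^3 + 2 x + 4 mod 7:
  x = 0: RHS = 4, y in [2, 5]  -> 2 point(s)
  x = 1: RHS = 0, y in [0]  -> 1 point(s)
  x = 2: RHS = 2, y in [3, 4]  -> 2 point(s)
  x = 3: RHS = 2, y in [3, 4]  -> 2 point(s)
  x = 6: RHS = 1, y in [1, 6]  -> 2 point(s)
Affine points: 9. Add the point at infinity: total = 10.

#E(F_7) = 10


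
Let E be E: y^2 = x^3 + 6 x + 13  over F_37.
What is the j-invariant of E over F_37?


Delta = -16(4 a^3 + 27 b^2) mod 37 = 7
-1728 * (4 a)^3 = -1728 * (4*6)^3 mod 37 = 31
j = 31 * 7^(-1) mod 37 = 15

j = 15 (mod 37)


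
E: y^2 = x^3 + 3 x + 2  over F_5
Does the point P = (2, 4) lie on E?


Check whether y^2 = x^3 + 3 x + 2 (mod 5) for (x, y) = (2, 4).
LHS: y^2 = 4^2 mod 5 = 1
RHS: x^3 + 3 x + 2 = 2^3 + 3*2 + 2 mod 5 = 1
LHS = RHS

Yes, on the curve


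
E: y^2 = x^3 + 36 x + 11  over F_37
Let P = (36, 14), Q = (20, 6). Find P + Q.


P != Q, so use the chord formula.
s = (y2 - y1) / (x2 - x1) = (29) / (21) mod 37 = 19
x3 = s^2 - x1 - x2 mod 37 = 19^2 - 36 - 20 = 9
y3 = s (x1 - x3) - y1 mod 37 = 19 * (36 - 9) - 14 = 18

P + Q = (9, 18)


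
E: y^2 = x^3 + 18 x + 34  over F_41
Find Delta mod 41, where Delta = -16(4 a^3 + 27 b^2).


4 a^3 + 27 b^2 = 4*18^3 + 27*34^2 = 23328 + 31212 = 54540
Delta = -16 * (54540) = -872640
Delta mod 41 = 4

Delta = 4 (mod 41)


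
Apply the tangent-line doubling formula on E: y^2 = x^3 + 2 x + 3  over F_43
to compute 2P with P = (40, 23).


Doubling: s = (3 x1^2 + a) / (2 y1)
s = (3*40^2 + 2) / (2*23) mod 43 = 24
x3 = s^2 - 2 x1 mod 43 = 24^2 - 2*40 = 23
y3 = s (x1 - x3) - y1 mod 43 = 24 * (40 - 23) - 23 = 41

2P = (23, 41)


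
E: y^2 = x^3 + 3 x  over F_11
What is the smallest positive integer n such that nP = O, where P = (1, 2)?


Compute successive multiples of P until we hit O:
  1P = (1, 2)
  2P = (3, 6)
  3P = (0, 0)
  4P = (3, 5)
  5P = (1, 9)
  6P = O

ord(P) = 6


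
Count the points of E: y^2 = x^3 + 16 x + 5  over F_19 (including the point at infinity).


For each x in F_19, count y with y^2 = x^3 + 16 x + 5 mod 19:
  x = 0: RHS = 5, y in [9, 10]  -> 2 point(s)
  x = 2: RHS = 7, y in [8, 11]  -> 2 point(s)
  x = 3: RHS = 4, y in [2, 17]  -> 2 point(s)
  x = 4: RHS = 0, y in [0]  -> 1 point(s)
  x = 5: RHS = 1, y in [1, 18]  -> 2 point(s)
  x = 7: RHS = 4, y in [2, 17]  -> 2 point(s)
  x = 9: RHS = 4, y in [2, 17]  -> 2 point(s)
  x = 10: RHS = 6, y in [5, 14]  -> 2 point(s)
  x = 11: RHS = 11, y in [7, 12]  -> 2 point(s)
  x = 12: RHS = 6, y in [5, 14]  -> 2 point(s)
  x = 13: RHS = 16, y in [4, 15]  -> 2 point(s)
  x = 14: RHS = 9, y in [3, 16]  -> 2 point(s)
  x = 16: RHS = 6, y in [5, 14]  -> 2 point(s)
  x = 18: RHS = 7, y in [8, 11]  -> 2 point(s)
Affine points: 27. Add the point at infinity: total = 28.

#E(F_19) = 28


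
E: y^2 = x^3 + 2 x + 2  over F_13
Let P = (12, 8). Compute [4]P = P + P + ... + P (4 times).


k = 4 = 100_2 (binary, LSB first: 001)
Double-and-add from P = (12, 8):
  bit 0 = 0: acc unchanged = O
  bit 1 = 0: acc unchanged = O
  bit 2 = 1: acc = O + (12, 8) = (12, 8)

4P = (12, 8)


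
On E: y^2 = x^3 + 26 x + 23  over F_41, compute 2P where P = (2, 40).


Doubling: s = (3 x1^2 + a) / (2 y1)
s = (3*2^2 + 26) / (2*40) mod 41 = 22
x3 = s^2 - 2 x1 mod 41 = 22^2 - 2*2 = 29
y3 = s (x1 - x3) - y1 mod 41 = 22 * (2 - 29) - 40 = 22

2P = (29, 22)


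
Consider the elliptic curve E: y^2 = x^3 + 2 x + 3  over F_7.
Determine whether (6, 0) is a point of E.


Check whether y^2 = x^3 + 2 x + 3 (mod 7) for (x, y) = (6, 0).
LHS: y^2 = 0^2 mod 7 = 0
RHS: x^3 + 2 x + 3 = 6^3 + 2*6 + 3 mod 7 = 0
LHS = RHS

Yes, on the curve


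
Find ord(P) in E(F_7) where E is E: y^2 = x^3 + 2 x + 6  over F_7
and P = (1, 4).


Compute successive multiples of P until we hit O:
  1P = (1, 4)
  2P = (2, 5)
  3P = (5, 6)
  4P = (3, 2)
  5P = (4, 6)
  6P = (4, 1)
  7P = (3, 5)
  8P = (5, 1)
  ... (continuing to 11P)
  11P = O

ord(P) = 11


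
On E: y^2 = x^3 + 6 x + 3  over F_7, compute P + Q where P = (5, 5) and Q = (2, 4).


P != Q, so use the chord formula.
s = (y2 - y1) / (x2 - x1) = (6) / (4) mod 7 = 5
x3 = s^2 - x1 - x2 mod 7 = 5^2 - 5 - 2 = 4
y3 = s (x1 - x3) - y1 mod 7 = 5 * (5 - 4) - 5 = 0

P + Q = (4, 0)


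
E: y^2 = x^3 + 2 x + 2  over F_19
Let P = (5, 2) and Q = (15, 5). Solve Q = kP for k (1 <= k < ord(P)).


Enumerate multiples of P until we hit Q = (15, 5):
  1P = (5, 2)
  2P = (15, 5)
Match found at i = 2.

k = 2


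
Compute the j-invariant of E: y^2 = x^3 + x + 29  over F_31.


Delta = -16(4 a^3 + 27 b^2) mod 31 = 6
-1728 * (4 a)^3 = -1728 * (4*1)^3 mod 31 = 16
j = 16 * 6^(-1) mod 31 = 13

j = 13 (mod 31)


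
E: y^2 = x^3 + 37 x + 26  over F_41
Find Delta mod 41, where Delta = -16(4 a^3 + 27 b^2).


4 a^3 + 27 b^2 = 4*37^3 + 27*26^2 = 202612 + 18252 = 220864
Delta = -16 * (220864) = -3533824
Delta mod 41 = 7

Delta = 7 (mod 41)


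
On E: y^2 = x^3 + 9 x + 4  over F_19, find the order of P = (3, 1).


Compute successive multiples of P until we hit O:
  1P = (3, 1)
  2P = (14, 10)
  3P = (0, 17)
  4P = (17, 4)
  5P = (10, 7)
  6P = (11, 3)
  7P = (11, 16)
  8P = (10, 12)
  ... (continuing to 13P)
  13P = O

ord(P) = 13


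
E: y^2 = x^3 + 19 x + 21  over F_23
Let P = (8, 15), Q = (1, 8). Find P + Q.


P != Q, so use the chord formula.
s = (y2 - y1) / (x2 - x1) = (16) / (16) mod 23 = 1
x3 = s^2 - x1 - x2 mod 23 = 1^2 - 8 - 1 = 15
y3 = s (x1 - x3) - y1 mod 23 = 1 * (8 - 15) - 15 = 1

P + Q = (15, 1)


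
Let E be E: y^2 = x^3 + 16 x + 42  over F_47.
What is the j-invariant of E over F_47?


Delta = -16(4 a^3 + 27 b^2) mod 47 = 32
-1728 * (4 a)^3 = -1728 * (4*16)^3 mod 47 = 40
j = 40 * 32^(-1) mod 47 = 13

j = 13 (mod 47)


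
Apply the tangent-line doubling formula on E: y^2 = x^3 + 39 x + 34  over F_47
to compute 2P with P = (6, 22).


Doubling: s = (3 x1^2 + a) / (2 y1)
s = (3*6^2 + 39) / (2*22) mod 47 = 45
x3 = s^2 - 2 x1 mod 47 = 45^2 - 2*6 = 39
y3 = s (x1 - x3) - y1 mod 47 = 45 * (6 - 39) - 22 = 44

2P = (39, 44)


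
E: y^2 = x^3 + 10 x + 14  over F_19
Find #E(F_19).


For each x in F_19, count y with y^2 = x^3 + 10 x + 14 mod 19:
  x = 1: RHS = 6, y in [5, 14]  -> 2 point(s)
  x = 2: RHS = 4, y in [2, 17]  -> 2 point(s)
  x = 4: RHS = 4, y in [2, 17]  -> 2 point(s)
  x = 6: RHS = 5, y in [9, 10]  -> 2 point(s)
  x = 7: RHS = 9, y in [3, 16]  -> 2 point(s)
  x = 8: RHS = 17, y in [6, 13]  -> 2 point(s)
  x = 9: RHS = 16, y in [4, 15]  -> 2 point(s)
  x = 11: RHS = 11, y in [7, 12]  -> 2 point(s)
  x = 12: RHS = 0, y in [0]  -> 1 point(s)
  x = 13: RHS = 4, y in [2, 17]  -> 2 point(s)
  x = 15: RHS = 5, y in [9, 10]  -> 2 point(s)
  x = 17: RHS = 5, y in [9, 10]  -> 2 point(s)
Affine points: 23. Add the point at infinity: total = 24.

#E(F_19) = 24


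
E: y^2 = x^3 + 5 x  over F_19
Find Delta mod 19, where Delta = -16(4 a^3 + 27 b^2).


4 a^3 + 27 b^2 = 4*5^3 + 27*0^2 = 500 + 0 = 500
Delta = -16 * (500) = -8000
Delta mod 19 = 18

Delta = 18 (mod 19)


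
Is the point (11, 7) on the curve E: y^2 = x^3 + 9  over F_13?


Check whether y^2 = x^3 + 0 x + 9 (mod 13) for (x, y) = (11, 7).
LHS: y^2 = 7^2 mod 13 = 10
RHS: x^3 + 0 x + 9 = 11^3 + 0*11 + 9 mod 13 = 1
LHS != RHS

No, not on the curve


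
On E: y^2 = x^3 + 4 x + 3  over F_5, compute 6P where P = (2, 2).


k = 6 = 110_2 (binary, LSB first: 011)
Double-and-add from P = (2, 2):
  bit 0 = 0: acc unchanged = O
  bit 1 = 1: acc = O + (2, 3) = (2, 3)
  bit 2 = 1: acc = (2, 3) + (2, 2) = O

6P = O


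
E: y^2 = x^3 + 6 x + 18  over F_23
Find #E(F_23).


For each x in F_23, count y with y^2 = x^3 + 6 x + 18 mod 23:
  x = 0: RHS = 18, y in [8, 15]  -> 2 point(s)
  x = 1: RHS = 2, y in [5, 18]  -> 2 point(s)
  x = 5: RHS = 12, y in [9, 14]  -> 2 point(s)
  x = 7: RHS = 12, y in [9, 14]  -> 2 point(s)
  x = 8: RHS = 3, y in [7, 16]  -> 2 point(s)
  x = 11: RHS = 12, y in [9, 14]  -> 2 point(s)
  x = 12: RHS = 1, y in [1, 22]  -> 2 point(s)
  x = 13: RHS = 16, y in [4, 19]  -> 2 point(s)
  x = 16: RHS = 1, y in [1, 22]  -> 2 point(s)
  x = 18: RHS = 1, y in [1, 22]  -> 2 point(s)
Affine points: 20. Add the point at infinity: total = 21.

#E(F_23) = 21


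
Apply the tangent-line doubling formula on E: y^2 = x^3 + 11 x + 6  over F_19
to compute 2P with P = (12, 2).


Doubling: s = (3 x1^2 + a) / (2 y1)
s = (3*12^2 + 11) / (2*2) mod 19 = 11
x3 = s^2 - 2 x1 mod 19 = 11^2 - 2*12 = 2
y3 = s (x1 - x3) - y1 mod 19 = 11 * (12 - 2) - 2 = 13

2P = (2, 13)
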